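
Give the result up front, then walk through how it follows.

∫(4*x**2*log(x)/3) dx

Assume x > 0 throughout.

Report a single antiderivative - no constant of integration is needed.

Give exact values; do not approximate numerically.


The answer is 4*x**3*log(x)/9 - 4*x**3/27.
Step 1. Integrate ∫(4*x**2*log(x)/3) dx by parts with u = log(x), dv = (4*x**2/3) dx, so v = 4*x**3/9 [assuming x > 0]: now 4*x**3*log(x)/9 + ∫(-4*x**2/9) dx.
Step 2. Evaluate the standard form: now 4*x**3*log(x)/9 - 4*x**3/27.
Answer: 4*x**3*log(x)/9 - 4*x**3/27.


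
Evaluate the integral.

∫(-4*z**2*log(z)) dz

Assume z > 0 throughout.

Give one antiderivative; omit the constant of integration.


Answer: -4*z**3*log(z)/3 + 4*z**3/9.


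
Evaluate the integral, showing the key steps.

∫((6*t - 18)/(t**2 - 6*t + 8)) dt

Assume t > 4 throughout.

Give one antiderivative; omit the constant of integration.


Step 1. Decompose ∫((6*t - 18)/(t**2 - 6*t + 8)) dt by partial fractions, (6*t - 18)/(t**2 - 6*t + 8) = 3/(t - 2) + 3/(t - 4): now ∫(3/(t - 4)) dt + ∫(3/(t - 2)) dt.
Step 2. Evaluate the standard form [assuming t > 2]: now 3*log(t - 2) + ∫(3/(t - 4)) dt.
Step 3. Evaluate the standard form [assuming t > 4]: now 3*log(t - 4) + 3*log(t - 2).
Answer: 3*log(t - 4) + 3*log(t - 2).


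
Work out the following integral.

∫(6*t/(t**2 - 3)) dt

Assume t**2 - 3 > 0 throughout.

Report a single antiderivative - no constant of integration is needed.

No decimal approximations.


Answer: 3*log(t**2 - 3).


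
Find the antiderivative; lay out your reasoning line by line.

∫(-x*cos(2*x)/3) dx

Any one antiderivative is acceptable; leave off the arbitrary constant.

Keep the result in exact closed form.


Step 1. Integrate ∫(-x*cos(2*x)/3) dx by parts with u = x, dv = (-cos(2*x)/3) dx, so v = -sin(2*x)/6: now -x*sin(2*x)/6 + ∫(sin(2*x)/6) dx.
Step 2. Evaluate the standard form: now -x*sin(2*x)/6 - cos(2*x)/12.
Answer: -x*sin(2*x)/6 - cos(2*x)/12.


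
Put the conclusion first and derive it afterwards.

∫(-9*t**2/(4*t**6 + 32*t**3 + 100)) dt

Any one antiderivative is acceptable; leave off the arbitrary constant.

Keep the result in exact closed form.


The answer is -atan(t**3/3 + 4/3)/4.
Step 1. Substitute u = t**3 + 4, turning ∫(-9*t**2/(4*t**6 + 32*t**3 + 100)) dt into ∫(-3/(4*(u**2 + 9))) du: now ∫(-3/(4*(u**2 + 9))) du.
Step 2. Evaluate the standard form: now -atan(u/3)/4.
Step 3. Substitute back u = t**3 + 4: now -atan(t**3/3 + 4/3)/4.
Answer: -atan(t**3/3 + 4/3)/4.


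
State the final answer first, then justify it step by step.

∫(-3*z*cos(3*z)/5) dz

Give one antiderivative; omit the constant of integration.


The answer is -z*sin(3*z)/5 - cos(3*z)/15.
Step 1. Integrate ∫(-3*z*cos(3*z)/5) dz by parts with u = z, dv = (-3*cos(3*z)/5) dz, so v = -sin(3*z)/5: now -z*sin(3*z)/5 + ∫(sin(3*z)/5) dz.
Step 2. Evaluate the standard form: now -z*sin(3*z)/5 - cos(3*z)/15.
Answer: -z*sin(3*z)/5 - cos(3*z)/15.


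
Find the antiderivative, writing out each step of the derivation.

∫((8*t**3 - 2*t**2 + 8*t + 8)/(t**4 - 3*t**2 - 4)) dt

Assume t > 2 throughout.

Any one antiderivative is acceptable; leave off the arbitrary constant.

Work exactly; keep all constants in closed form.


Step 1. Decompose ∫((8*t**3 - 2*t**2 + 8*t + 8)/(t**4 - 3*t**2 - 4)) dt by partial fractions, (8*t**3 - 2*t**2 + 8*t + 8)/(t**4 - 3*t**2 - 4) = -2/(t**2 + 1) + 4/(t + 2) + 4/(t - 2): now ∫(4/(t - 2)) dt + ∫(4/(t + 2)) dt + ∫(-2/(t**2 + 1)) dt.
Step 2. Evaluate the standard form [assuming t > 2]: now 4*log(t - 2) + ∫(4/(t + 2)) dt + ∫(-2/(t**2 + 1)) dt.
Step 3. Evaluate the standard form [assuming t > -2]: now 4*log(t - 2) + 4*log(t + 2) + ∫(-2/(t**2 + 1)) dt.
Step 4. Evaluate the standard form: now 4*log(t - 2) + 4*log(t + 2) - 2*atan(t).
Answer: 4*log(t - 2) + 4*log(t + 2) - 2*atan(t).


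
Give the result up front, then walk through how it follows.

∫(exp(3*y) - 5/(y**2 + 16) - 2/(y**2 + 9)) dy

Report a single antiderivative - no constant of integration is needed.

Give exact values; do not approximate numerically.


The answer is exp(3*y)/3 - 5*atan(y/4)/4 - 2*atan(y/3)/3.
Step 1. Rewrite: now ∫(-2/(y**2 + 9)) dy + ∫(-5/(y**2 + 16)) dy + ∫(exp(3*y)) dy.
Step 2. Evaluate the standard form: now -2*atan(y/3)/3 + ∫(-5/(y**2 + 16)) dy + ∫(exp(3*y)) dy.
Step 3. Evaluate the standard form: now exp(3*y)/3 - 2*atan(y/3)/3 + ∫(-5/(y**2 + 16)) dy.
Step 4. Evaluate the standard form: now exp(3*y)/3 - 5*atan(y/4)/4 - 2*atan(y/3)/3.
Answer: exp(3*y)/3 - 5*atan(y/4)/4 - 2*atan(y/3)/3.


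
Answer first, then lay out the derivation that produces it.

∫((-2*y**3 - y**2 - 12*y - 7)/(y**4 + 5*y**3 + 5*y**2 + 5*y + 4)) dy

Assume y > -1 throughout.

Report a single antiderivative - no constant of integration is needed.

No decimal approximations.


The answer is log(y + 1) - 3*log(y + 4) - 2*atan(y).
Step 1. Decompose ∫((-2*y**3 - y**2 - 12*y - 7)/(y**4 + 5*y**3 + 5*y**2 + 5*y + 4)) dy by partial fractions, (-2*y**3 - y**2 - 12*y - 7)/(y**4 + 5*y**3 + 5*y**2 + 5*y + 4) = -2/(y**2 + 1) - 3/(y + 4) + 1/(y + 1): now ∫(1/(y + 1)) dy + ∫(-3/(y + 4)) dy + ∫(-2/(y**2 + 1)) dy.
Step 2. Evaluate the standard form [assuming y > -4]: now -3*log(y + 4) + ∫(1/(y + 1)) dy + ∫(-2/(y**2 + 1)) dy.
Step 3. Evaluate the standard form [assuming y > -1]: now log(y + 1) - 3*log(y + 4) + ∫(-2/(y**2 + 1)) dy.
Step 4. Evaluate the standard form: now log(y + 1) - 3*log(y + 4) - 2*atan(y).
Answer: log(y + 1) - 3*log(y + 4) - 2*atan(y).


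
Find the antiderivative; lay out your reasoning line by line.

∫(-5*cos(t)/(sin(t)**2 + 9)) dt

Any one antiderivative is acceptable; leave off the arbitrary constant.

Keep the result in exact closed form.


Step 1. Substitute u = sin(t), turning ∫(-5*cos(t)/(sin(t)**2 + 9)) dt into ∫(-5/(u**2 + 9)) du: now ∫(-5/(u**2 + 9)) du.
Step 2. Evaluate the standard form: now -5*atan(u/3)/3.
Step 3. Substitute back u = sin(t): now -5*atan(sin(t)/3)/3.
Answer: -5*atan(sin(t)/3)/3.


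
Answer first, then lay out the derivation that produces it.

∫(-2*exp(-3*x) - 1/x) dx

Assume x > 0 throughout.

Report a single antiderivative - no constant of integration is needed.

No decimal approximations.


The answer is -log(x) + 2*exp(-3*x)/3.
Step 1. Rewrite: now ∫(-1/x) dx + ∫(-2*exp(-3*x)) dx.
Step 2. Evaluate the standard form [assuming x > 0]: now -log(x) + ∫(-2*exp(-3*x)) dx.
Step 3. Evaluate the standard form: now -log(x) + 2*exp(-3*x)/3.
Answer: -log(x) + 2*exp(-3*x)/3.


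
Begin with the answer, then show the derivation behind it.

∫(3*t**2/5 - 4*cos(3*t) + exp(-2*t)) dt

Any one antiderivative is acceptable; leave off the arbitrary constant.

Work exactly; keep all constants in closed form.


The answer is t**3/5 - 4*sin(3*t)/3 - exp(-2*t)/2.
Step 1. Rewrite: now ∫(3*t**2/5) dt + ∫(exp(-2*t)) dt + ∫(-4*cos(3*t)) dt.
Step 2. Evaluate the standard form: now -4*sin(3*t)/3 + ∫(3*t**2/5) dt + ∫(exp(-2*t)) dt.
Step 3. Evaluate the standard form: now t**3/5 - 4*sin(3*t)/3 + ∫(exp(-2*t)) dt.
Step 4. Evaluate the standard form: now t**3/5 - 4*sin(3*t)/3 - exp(-2*t)/2.
Answer: t**3/5 - 4*sin(3*t)/3 - exp(-2*t)/2.


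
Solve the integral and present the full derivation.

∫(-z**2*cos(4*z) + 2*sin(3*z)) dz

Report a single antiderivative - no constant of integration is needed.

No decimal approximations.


Step 1. Rewrite: now ∫(-z**2*cos(4*z)) dz + ∫(2*sin(3*z)) dz.
Step 2. Integrate ∫(-z**2*cos(4*z)) dz by parts with u = z**2, dv = (-cos(4*z)) dz, so v = -sin(4*z)/4: now -z**2*sin(4*z)/4 + ∫(z*sin(4*z)/2) dz + ∫(2*sin(3*z)) dz.
Step 3. Integrate ∫(z*sin(4*z)/2) dz by parts with u = z, dv = (sin(4*z)/2) dz, so v = -cos(4*z)/8: now -z**2*sin(4*z)/4 - z*cos(4*z)/8 + ∫(2*sin(3*z)) dz + ∫(cos(4*z)/8) dz.
Step 4. Evaluate the standard form: now -z**2*sin(4*z)/4 - z*cos(4*z)/8 + sin(4*z)/32 + ∫(2*sin(3*z)) dz.
Step 5. Evaluate the standard form: now -z**2*sin(4*z)/4 - z*cos(4*z)/8 + sin(4*z)/32 - 2*cos(3*z)/3.
Answer: -z**2*sin(4*z)/4 - z*cos(4*z)/8 + sin(4*z)/32 - 2*cos(3*z)/3.


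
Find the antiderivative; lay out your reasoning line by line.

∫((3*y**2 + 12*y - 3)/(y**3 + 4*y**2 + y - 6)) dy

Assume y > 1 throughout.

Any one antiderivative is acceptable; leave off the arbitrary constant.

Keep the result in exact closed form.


Step 1. Decompose ∫((3*y**2 + 12*y - 3)/(y**3 + 4*y**2 + y - 6)) dy by partial fractions, (3*y**2 + 12*y - 3)/(y**3 + 4*y**2 + y - 6) = -3/(y + 3) + 5/(y + 2) + 1/(y - 1): now ∫(1/(y - 1)) dy + ∫(5/(y + 2)) dy + ∫(-3/(y + 3)) dy.
Step 2. Evaluate the standard form [assuming y > 1]: now log(y - 1) + ∫(5/(y + 2)) dy + ∫(-3/(y + 3)) dy.
Step 3. Evaluate the standard form [assuming y > -2]: now log(y - 1) + 5*log(y + 2) + ∫(-3/(y + 3)) dy.
Step 4. Evaluate the standard form [assuming y > -3]: now log(y - 1) + 5*log(y + 2) - 3*log(y + 3).
Answer: log(y - 1) + 5*log(y + 2) - 3*log(y + 3).


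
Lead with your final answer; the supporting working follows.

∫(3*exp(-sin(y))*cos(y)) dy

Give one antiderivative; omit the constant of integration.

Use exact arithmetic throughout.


The answer is -3*exp(-sin(y)).
Step 1. Substitute u = sin(y), turning ∫(3*exp(-sin(y))*cos(y)) dy into ∫(3*exp(-u)) du: now ∫(3*exp(-u)) du.
Step 2. Evaluate the standard form: now -3*exp(-u).
Step 3. Substitute back u = sin(y): now -3*exp(-sin(y)).
Answer: -3*exp(-sin(y)).


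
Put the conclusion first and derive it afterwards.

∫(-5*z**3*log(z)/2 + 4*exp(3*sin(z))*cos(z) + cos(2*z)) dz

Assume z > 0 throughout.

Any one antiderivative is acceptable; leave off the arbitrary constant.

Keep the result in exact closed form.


The answer is -5*z**4*log(z)/8 + 5*z**4/32 + 4*exp(3*sin(z))/3 + sin(2*z)/2.
Step 1. Rewrite: now ∫(-5*z**3*log(z)/2) dz + ∫(4*exp(3*sin(z))*cos(z)) dz + ∫(cos(2*z)) dz.
Step 2. Integrate ∫(-5*z**3*log(z)/2) dz by parts with u = log(z), dv = (-5*z**3/2) dz, so v = -5*z**4/8 [assuming z > 0]: now -5*z**4*log(z)/8 + ∫(5*z**3/8) dz + ∫(4*exp(3*sin(z))*cos(z)) dz + ∫(cos(2*z)) dz.
Step 3. Evaluate the standard form: now -5*z**4*log(z)/8 + 5*z**4/32 + ∫(4*exp(3*sin(z))*cos(z)) dz + ∫(cos(2*z)) dz.
Step 4. Evaluate the standard form: now -5*z**4*log(z)/8 + 5*z**4/32 + sin(2*z)/2 + ∫(4*exp(3*sin(z))*cos(z)) dz.
Step 5. Substitute u = sin(z), turning ∫(4*exp(3*sin(z))*cos(z)) dz into ∫(4*exp(3*u)) du: now -5*z**4*log(z)/8 + 5*z**4/32 + sin(2*z)/2 + ∫(4*exp(3*u)) du.
Step 6. Evaluate the standard form: now -5*z**4*log(z)/8 + 5*z**4/32 + 4*exp(3*u)/3 + sin(2*z)/2.
Step 7. Substitute back u = sin(z): now -5*z**4*log(z)/8 + 5*z**4/32 + 4*exp(3*sin(z))/3 + sin(2*z)/2.
Answer: -5*z**4*log(z)/8 + 5*z**4/32 + 4*exp(3*sin(z))/3 + sin(2*z)/2.


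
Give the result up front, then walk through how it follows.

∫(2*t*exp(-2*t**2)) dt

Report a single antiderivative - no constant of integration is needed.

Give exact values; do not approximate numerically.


The answer is -exp(-2*t**2)/2.
Step 1. Substitute u = t**2, turning ∫(2*t*exp(-2*t**2)) dt into ∫(exp(-2*u)) du: now ∫(exp(-2*u)) du.
Step 2. Evaluate the standard form: now -exp(-2*u)/2.
Step 3. Substitute back u = t**2: now -exp(-2*t**2)/2.
Answer: -exp(-2*t**2)/2.


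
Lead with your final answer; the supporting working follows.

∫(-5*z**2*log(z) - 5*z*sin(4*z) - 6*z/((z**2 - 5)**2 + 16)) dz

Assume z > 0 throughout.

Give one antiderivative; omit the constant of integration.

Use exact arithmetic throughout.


The answer is -5*z**3*log(z)/3 + 5*z**3/9 + 5*z*cos(4*z)/4 - 5*sin(4*z)/16 - 3*atan(z**2/4 - 5/4)/4.
Step 1. Rewrite: now ∫(-6*z/((z**2 - 5)**2 + 16)) dz + ∫(-5*z*sin(4*z)) dz + ∫(-5*z**2*log(z)) dz.
Step 2. Substitute u = z**2 - 5, turning ∫(-6*z/((z**2 - 5)**2 + 16)) dz into ∫(-3/(u**2 + 16)) du: now ∫(-5*z*sin(4*z)) dz + ∫(-5*z**2*log(z)) dz + ∫(-3/(u**2 + 16)) du.
Step 3. Evaluate the standard form: now -3*atan(u/4)/4 + ∫(-5*z*sin(4*z)) dz + ∫(-5*z**2*log(z)) dz.
Step 4. Substitute back u = z**2 - 5: now -3*atan(z**2/4 - 5/4)/4 + ∫(-5*z*sin(4*z)) dz + ∫(-5*z**2*log(z)) dz.
Step 5. Integrate ∫(-5*z**2*log(z)) dz by parts with u = log(z), dv = (-5*z**2) dz, so v = -5*z**3/3 [assuming z > 0]: now -5*z**3*log(z)/3 - 3*atan(z**2/4 - 5/4)/4 + ∫(5*z**2/3) dz + ∫(-5*z*sin(4*z)) dz.
Step 6. Evaluate the standard form: now -5*z**3*log(z)/3 + 5*z**3/9 - 3*atan(z**2/4 - 5/4)/4 + ∫(-5*z*sin(4*z)) dz.
Step 7. Integrate ∫(-5*z*sin(4*z)) dz by parts with u = z, dv = (-5*sin(4*z)) dz, so v = 5*cos(4*z)/4: now -5*z**3*log(z)/3 + 5*z**3/9 + 5*z*cos(4*z)/4 - 3*atan(z**2/4 - 5/4)/4 + ∫(-5*cos(4*z)/4) dz.
Step 8. Evaluate the standard form: now -5*z**3*log(z)/3 + 5*z**3/9 + 5*z*cos(4*z)/4 - 5*sin(4*z)/16 - 3*atan(z**2/4 - 5/4)/4.
Answer: -5*z**3*log(z)/3 + 5*z**3/9 + 5*z*cos(4*z)/4 - 5*sin(4*z)/16 - 3*atan(z**2/4 - 5/4)/4.


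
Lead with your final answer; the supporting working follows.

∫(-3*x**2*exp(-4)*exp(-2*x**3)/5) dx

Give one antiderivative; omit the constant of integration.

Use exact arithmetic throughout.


The answer is exp(-2*x**3 - 4)/10.
Step 1. Substitute u = x**3 + 2, turning ∫(-3*x**2*exp(-4)*exp(-2*x**3)/5) dx into ∫(-exp(-2*u)/5) du: now ∫(-exp(-2*u)/5) du.
Step 2. Evaluate the standard form: now exp(-2*u)/10.
Step 3. Substitute back u = x**3 + 2: now exp(-2*x**3 - 4)/10.
Answer: exp(-2*x**3 - 4)/10.


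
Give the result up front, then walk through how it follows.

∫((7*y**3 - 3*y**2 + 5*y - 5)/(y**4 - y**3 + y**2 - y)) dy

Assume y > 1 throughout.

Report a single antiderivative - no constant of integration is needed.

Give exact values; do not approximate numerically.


The answer is 5*log(y) + 2*log(y - 1) + 2*atan(y).
Step 1. Decompose ∫((7*y**3 - 3*y**2 + 5*y - 5)/(y**4 - y**3 + y**2 - y)) dy by partial fractions, (7*y**3 - 3*y**2 + 5*y - 5)/(y**4 - y**3 + y**2 - y) = 2/(y**2 + 1) + 2/(y - 1) + 5/y: now ∫(5/y) dy + ∫(2/(y - 1)) dy + ∫(2/(y**2 + 1)) dy.
Step 2. Evaluate the standard form [assuming y > 0]: now 5*log(y) + ∫(2/(y - 1)) dy + ∫(2/(y**2 + 1)) dy.
Step 3. Evaluate the standard form [assuming y > 1]: now 5*log(y) + 2*log(y - 1) + ∫(2/(y**2 + 1)) dy.
Step 4. Evaluate the standard form: now 5*log(y) + 2*log(y - 1) + 2*atan(y).
Answer: 5*log(y) + 2*log(y - 1) + 2*atan(y).


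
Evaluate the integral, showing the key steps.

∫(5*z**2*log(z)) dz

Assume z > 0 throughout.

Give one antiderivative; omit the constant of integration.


Step 1. Integrate ∫(5*z**2*log(z)) dz by parts with u = log(z), dv = (5*z**2) dz, so v = 5*z**3/3 [assuming z > 0]: now 5*z**3*log(z)/3 + ∫(-5*z**2/3) dz.
Step 2. Evaluate the standard form: now 5*z**3*log(z)/3 - 5*z**3/9.
Answer: 5*z**3*log(z)/3 - 5*z**3/9.


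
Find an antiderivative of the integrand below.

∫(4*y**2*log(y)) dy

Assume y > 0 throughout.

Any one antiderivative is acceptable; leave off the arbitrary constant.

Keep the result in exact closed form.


Answer: 4*y**3*log(y)/3 - 4*y**3/9.


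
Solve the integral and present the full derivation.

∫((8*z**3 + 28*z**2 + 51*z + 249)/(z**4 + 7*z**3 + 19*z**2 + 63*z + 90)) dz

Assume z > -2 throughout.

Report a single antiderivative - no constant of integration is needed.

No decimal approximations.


Step 1. Decompose ∫((8*z**3 + 28*z**2 + 51*z + 249)/(z**4 + 7*z**3 + 19*z**2 + 63*z + 90)) dz by partial fractions, (8*z**3 + 28*z**2 + 51*z + 249)/(z**4 + 7*z**3 + 19*z**2 + 63*z + 90) = -3/(z**2 + 9) + 3/(z + 5) + 5/(z + 2): now ∫(5/(z + 2)) dz + ∫(3/(z + 5)) dz + ∫(-3/(z**2 + 9)) dz.
Step 2. Evaluate the standard form [assuming z > -2]: now 5*log(z + 2) + ∫(3/(z + 5)) dz + ∫(-3/(z**2 + 9)) dz.
Step 3. Evaluate the standard form [assuming z > -5]: now 5*log(z + 2) + 3*log(z + 5) + ∫(-3/(z**2 + 9)) dz.
Step 4. Evaluate the standard form: now 5*log(z + 2) + 3*log(z + 5) - atan(z/3).
Answer: 5*log(z + 2) + 3*log(z + 5) - atan(z/3).


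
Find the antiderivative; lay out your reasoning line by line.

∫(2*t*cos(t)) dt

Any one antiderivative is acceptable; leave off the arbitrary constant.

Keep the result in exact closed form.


Step 1. Integrate ∫(2*t*cos(t)) dt by parts with u = t, dv = (2*cos(t)) dt, so v = 2*sin(t): now 2*t*sin(t) + ∫(-2*sin(t)) dt.
Step 2. Evaluate the standard form: now 2*t*sin(t) + 2*cos(t).
Answer: 2*t*sin(t) + 2*cos(t).


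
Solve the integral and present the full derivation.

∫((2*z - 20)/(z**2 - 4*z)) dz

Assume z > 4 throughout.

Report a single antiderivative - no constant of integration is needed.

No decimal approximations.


Step 1. Decompose ∫((2*z - 20)/(z**2 - 4*z)) dz by partial fractions, (2*z - 20)/(z**2 - 4*z) = -3/(z - 4) + 5/z: now ∫(5/z) dz + ∫(-3/(z - 4)) dz.
Step 2. Evaluate the standard form [assuming z > 4]: now -3*log(z - 4) + ∫(5/z) dz.
Step 3. Evaluate the standard form [assuming z > 0]: now 5*log(z) - 3*log(z - 4).
Answer: 5*log(z) - 3*log(z - 4).


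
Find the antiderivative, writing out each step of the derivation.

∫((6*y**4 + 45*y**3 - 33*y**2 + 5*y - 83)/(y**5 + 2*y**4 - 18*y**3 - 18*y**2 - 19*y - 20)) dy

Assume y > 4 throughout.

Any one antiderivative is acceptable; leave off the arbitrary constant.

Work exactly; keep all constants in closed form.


Step 1. Decompose ∫((6*y**4 + 45*y**3 - 33*y**2 + 5*y - 83)/(y**5 + 2*y**4 - 18*y**3 - 18*y**2 - 19*y - 20)) dy by partial fractions, (6*y**4 + 45*y**3 - 33*y**2 + 5*y - 83)/(y**5 + 2*y**4 - 18*y**3 - 18*y**2 - 19*y - 20) = 2/(y**2 + 1) - 3/(y + 5) + 4/(y + 1) + 5/(y - 4): now ∫(5/(y - 4)) dy + ∫(4/(y + 1)) dy + ∫(-3/(y + 5)) dy + ∫(2/(y**2 + 1)) dy.
Step 2. Evaluate the standard form [assuming y > -5]: now -3*log(y + 5) + ∫(5/(y - 4)) dy + ∫(4/(y + 1)) dy + ∫(2/(y**2 + 1)) dy.
Step 3. Evaluate the standard form [assuming y > -1]: now 4*log(y + 1) - 3*log(y + 5) + ∫(5/(y - 4)) dy + ∫(2/(y**2 + 1)) dy.
Step 4. Evaluate the standard form [assuming y > 4]: now 5*log(y - 4) + 4*log(y + 1) - 3*log(y + 5) + ∫(2/(y**2 + 1)) dy.
Step 5. Evaluate the standard form: now 5*log(y - 4) + 4*log(y + 1) - 3*log(y + 5) + 2*atan(y).
Answer: 5*log(y - 4) + 4*log(y + 1) - 3*log(y + 5) + 2*atan(y).


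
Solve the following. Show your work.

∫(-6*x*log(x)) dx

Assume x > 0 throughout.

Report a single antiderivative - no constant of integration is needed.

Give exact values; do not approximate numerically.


Step 1. Integrate ∫(-6*x*log(x)) dx by parts with u = log(x), dv = (-6*x) dx, so v = -3*x**2 [assuming x > 0]: now -3*x**2*log(x) + ∫(3*x) dx.
Step 2. Evaluate the standard form: now -3*x**2*log(x) + 3*x**2/2.
Answer: -3*x**2*log(x) + 3*x**2/2.


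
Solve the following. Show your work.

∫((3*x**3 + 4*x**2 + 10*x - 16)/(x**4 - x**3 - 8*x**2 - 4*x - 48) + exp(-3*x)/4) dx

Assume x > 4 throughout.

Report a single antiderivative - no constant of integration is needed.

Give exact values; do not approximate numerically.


Step 1. Rewrite: now ∫((3*x**3 + 4*x**2 + 10*x - 16)/(x**4 - x**3 - 8*x**2 - 4*x - 48)) dx + ∫(exp(-3*x)/4) dx.
Step 2. Decompose ∫((3*x**3 + 4*x**2 + 10*x - 16)/(x**4 - x**3 - 8*x**2 - 4*x - 48)) dx by partial fractions, (3*x**3 + 4*x**2 + 10*x - 16)/(x**4 - x**3 - 8*x**2 - 4*x - 48) = 2/(x**2 + 4) + 1/(x + 3) + 2/(x - 4): now ∫(2/(x - 4)) dx + ∫(1/(x + 3)) dx + ∫(2/(x**2 + 4)) dx + ∫(exp(-3*x)/4) dx.
Step 3. Evaluate the standard form [assuming x > 4]: now 2*log(x - 4) + ∫(1/(x + 3)) dx + ∫(2/(x**2 + 4)) dx + ∫(exp(-3*x)/4) dx.
Step 4. Evaluate the standard form [assuming x > -3]: now 2*log(x - 4) + log(x + 3) + ∫(2/(x**2 + 4)) dx + ∫(exp(-3*x)/4) dx.
Step 5. Evaluate the standard form: now 2*log(x - 4) + log(x + 3) + atan(x/2) + ∫(exp(-3*x)/4) dx.
Step 6. Evaluate the standard form: now 2*log(x - 4) + log(x + 3) + atan(x/2) - exp(-3*x)/12.
Answer: 2*log(x - 4) + log(x + 3) + atan(x/2) - exp(-3*x)/12.


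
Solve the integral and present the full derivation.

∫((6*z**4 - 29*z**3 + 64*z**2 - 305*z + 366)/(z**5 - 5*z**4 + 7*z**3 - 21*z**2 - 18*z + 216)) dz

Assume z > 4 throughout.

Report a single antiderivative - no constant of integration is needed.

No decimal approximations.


Step 1. Decompose ∫((6*z**4 - 29*z**3 + 64*z**2 - 305*z + 366)/(z**5 - 5*z**4 + 7*z**3 - 21*z**2 - 18*z + 216)) dz by partial fractions, (6*z**4 - 29*z**3 + 64*z**2 - 305*z + 366)/(z**5 - 5*z**4 + 7*z**3 - 21*z**2 - 18*z + 216) = 4/(z**2 + 9) + 4/(z + 2) + 3/(z - 3) - 1/(z - 4): now ∫(-1/(z - 4)) dz + ∫(3/(z - 3)) dz + ∫(4/(z + 2)) dz + ∫(4/(z**2 + 9)) dz.
Step 2. Evaluate the standard form [assuming z > 3]: now 3*log(z - 3) + ∫(-1/(z - 4)) dz + ∫(4/(z + 2)) dz + ∫(4/(z**2 + 9)) dz.
Step 3. Evaluate the standard form [assuming z > -2]: now 3*log(z - 3) + 4*log(z + 2) + ∫(-1/(z - 4)) dz + ∫(4/(z**2 + 9)) dz.
Step 4. Evaluate the standard form [assuming z > 4]: now -log(z - 4) + 3*log(z - 3) + 4*log(z + 2) + ∫(4/(z**2 + 9)) dz.
Step 5. Evaluate the standard form: now -log(z - 4) + 3*log(z - 3) + 4*log(z + 2) + 4*atan(z/3)/3.
Answer: -log(z - 4) + 3*log(z - 3) + 4*log(z + 2) + 4*atan(z/3)/3.


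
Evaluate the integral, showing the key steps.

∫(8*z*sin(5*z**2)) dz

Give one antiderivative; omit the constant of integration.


Step 1. Substitute u = z**2, turning ∫(8*z*sin(5*z**2)) dz into ∫(4*sin(5*u)) du: now ∫(4*sin(5*u)) du.
Step 2. Evaluate the standard form: now -4*cos(5*u)/5.
Step 3. Substitute back u = z**2: now -4*cos(5*z**2)/5.
Answer: -4*cos(5*z**2)/5.


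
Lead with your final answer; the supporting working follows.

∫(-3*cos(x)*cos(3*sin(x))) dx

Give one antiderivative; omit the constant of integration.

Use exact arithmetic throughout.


The answer is -sin(3*sin(x)).
Step 1. Substitute u = sin(x), turning ∫(-3*cos(x)*cos(3*sin(x))) dx into ∫(-3*cos(3*u)) du: now ∫(-3*cos(3*u)) du.
Step 2. Evaluate the standard form: now -sin(3*u).
Step 3. Substitute back u = sin(x): now -sin(3*sin(x)).
Answer: -sin(3*sin(x)).


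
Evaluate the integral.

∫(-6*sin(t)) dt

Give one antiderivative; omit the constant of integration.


Answer: 6*cos(t).


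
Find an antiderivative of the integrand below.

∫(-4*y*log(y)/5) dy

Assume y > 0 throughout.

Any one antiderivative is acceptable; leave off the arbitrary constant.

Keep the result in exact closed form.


Answer: -2*y**2*log(y)/5 + y**2/5.


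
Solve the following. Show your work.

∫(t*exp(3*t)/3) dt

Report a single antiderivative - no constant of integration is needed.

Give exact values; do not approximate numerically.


Step 1. Integrate ∫(t*exp(3*t)/3) dt by parts with u = t, dv = (exp(3*t)/3) dt, so v = exp(3*t)/9: now t*exp(3*t)/9 + ∫(-exp(3*t)/9) dt.
Step 2. Evaluate the standard form: now t*exp(3*t)/9 - exp(3*t)/27.
Answer: t*exp(3*t)/9 - exp(3*t)/27.


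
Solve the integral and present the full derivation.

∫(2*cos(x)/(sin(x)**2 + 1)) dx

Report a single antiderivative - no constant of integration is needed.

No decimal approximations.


Step 1. Substitute u = sin(x), turning ∫(2*cos(x)/(sin(x)**2 + 1)) dx into ∫(2/(u**2 + 1)) du: now ∫(2/(u**2 + 1)) du.
Step 2. Evaluate the standard form: now 2*atan(u).
Step 3. Substitute back u = sin(x): now 2*atan(sin(x)).
Answer: 2*atan(sin(x)).


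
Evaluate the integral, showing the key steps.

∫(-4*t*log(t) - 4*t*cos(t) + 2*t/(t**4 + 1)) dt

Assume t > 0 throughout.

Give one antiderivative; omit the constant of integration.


Step 1. Rewrite: now ∫(2*t/(t**4 + 1)) dt + ∫(-4*t*log(t)) dt + ∫(-4*t*cos(t)) dt.
Step 2. Substitute u = t**2, turning ∫(2*t/(t**4 + 1)) dt into ∫(1/(u**2 + 1)) du: now ∫(-4*t*log(t)) dt + ∫(-4*t*cos(t)) dt + ∫(1/(u**2 + 1)) du.
Step 3. Evaluate the standard form: now atan(u) + ∫(-4*t*log(t)) dt + ∫(-4*t*cos(t)) dt.
Step 4. Substitute back u = t**2: now atan(t**2) + ∫(-4*t*log(t)) dt + ∫(-4*t*cos(t)) dt.
Step 5. Integrate ∫(-4*t*log(t)) dt by parts with u = log(t), dv = (-4*t) dt, so v = -2*t**2 [assuming t > 0]: now -2*t**2*log(t) + atan(t**2) + ∫(2*t) dt + ∫(-4*t*cos(t)) dt.
Step 6. Evaluate the standard form: now -2*t**2*log(t) + t**2 + atan(t**2) + ∫(-4*t*cos(t)) dt.
Step 7. Integrate ∫(-4*t*cos(t)) dt by parts with u = t, dv = (-4*cos(t)) dt, so v = -4*sin(t): now -2*t**2*log(t) + t**2 - 4*t*sin(t) + atan(t**2) + ∫(4*sin(t)) dt.
Step 8. Evaluate the standard form: now -2*t**2*log(t) + t**2 - 4*t*sin(t) - 4*cos(t) + atan(t**2).
Answer: -2*t**2*log(t) + t**2 - 4*t*sin(t) - 4*cos(t) + atan(t**2).


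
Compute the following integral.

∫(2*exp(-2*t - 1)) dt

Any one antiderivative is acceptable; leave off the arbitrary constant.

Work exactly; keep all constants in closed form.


Answer: -exp(-2*t - 1).


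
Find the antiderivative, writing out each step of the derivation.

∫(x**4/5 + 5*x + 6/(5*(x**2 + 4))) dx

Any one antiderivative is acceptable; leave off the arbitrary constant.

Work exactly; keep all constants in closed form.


Step 1. Rewrite: now ∫(5*x) dx + ∫(x**4/5) dx + ∫(6/(5*(x**2 + 4))) dx.
Step 2. Evaluate the standard form: now 5*x**2/2 + ∫(x**4/5) dx + ∫(6/(5*(x**2 + 4))) dx.
Step 3. Evaluate the standard form: now x**5/25 + 5*x**2/2 + ∫(6/(5*(x**2 + 4))) dx.
Step 4. Evaluate the standard form: now x**5/25 + 5*x**2/2 + 3*atan(x/2)/5.
Answer: x**5/25 + 5*x**2/2 + 3*atan(x/2)/5.


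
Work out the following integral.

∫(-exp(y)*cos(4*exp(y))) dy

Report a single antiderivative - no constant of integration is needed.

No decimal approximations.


Answer: -sin(4*exp(y))/4.


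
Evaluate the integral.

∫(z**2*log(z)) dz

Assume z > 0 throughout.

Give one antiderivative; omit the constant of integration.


Answer: z**3*log(z)/3 - z**3/9.


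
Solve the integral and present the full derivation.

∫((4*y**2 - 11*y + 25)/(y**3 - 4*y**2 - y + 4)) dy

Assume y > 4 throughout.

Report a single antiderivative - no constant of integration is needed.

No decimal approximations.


Step 1. Decompose ∫((4*y**2 - 11*y + 25)/(y**3 - 4*y**2 - y + 4)) dy by partial fractions, (4*y**2 - 11*y + 25)/(y**3 - 4*y**2 - y + 4) = 4/(y + 1) - 3/(y - 1) + 3/(y - 4): now ∫(3/(y - 4)) dy + ∫(-3/(y - 1)) dy + ∫(4/(y + 1)) dy.
Step 2. Evaluate the standard form [assuming y > 4]: now 3*log(y - 4) + ∫(-3/(y - 1)) dy + ∫(4/(y + 1)) dy.
Step 3. Evaluate the standard form [assuming y > 1]: now 3*log(y - 4) - 3*log(y - 1) + ∫(4/(y + 1)) dy.
Step 4. Evaluate the standard form [assuming y > -1]: now 3*log(y - 4) - 3*log(y - 1) + 4*log(y + 1).
Answer: 3*log(y - 4) - 3*log(y - 1) + 4*log(y + 1).


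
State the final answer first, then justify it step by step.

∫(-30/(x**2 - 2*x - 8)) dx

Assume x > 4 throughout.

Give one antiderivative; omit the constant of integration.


The answer is -5*log(x - 4) + 5*log(x + 2).
Step 1. Decompose ∫(-30/(x**2 - 2*x - 8)) dx by partial fractions, -30/(x**2 - 2*x - 8) = 5/(x + 2) - 5/(x - 4): now ∫(-5/(x - 4)) dx + ∫(5/(x + 2)) dx.
Step 2. Evaluate the standard form [assuming x > 4]: now -5*log(x - 4) + ∫(5/(x + 2)) dx.
Step 3. Evaluate the standard form [assuming x > -2]: now -5*log(x - 4) + 5*log(x + 2).
Answer: -5*log(x - 4) + 5*log(x + 2).


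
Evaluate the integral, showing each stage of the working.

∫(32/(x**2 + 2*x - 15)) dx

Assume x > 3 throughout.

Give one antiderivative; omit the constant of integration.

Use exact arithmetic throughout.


Step 1. Decompose ∫(32/(x**2 + 2*x - 15)) dx by partial fractions, 32/(x**2 + 2*x - 15) = -4/(x + 5) + 4/(x - 3): now ∫(4/(x - 3)) dx + ∫(-4/(x + 5)) dx.
Step 2. Evaluate the standard form [assuming x > 3]: now 4*log(x - 3) + ∫(-4/(x + 5)) dx.
Step 3. Evaluate the standard form [assuming x > -5]: now 4*log(x - 3) - 4*log(x + 5).
Answer: 4*log(x - 3) - 4*log(x + 5).


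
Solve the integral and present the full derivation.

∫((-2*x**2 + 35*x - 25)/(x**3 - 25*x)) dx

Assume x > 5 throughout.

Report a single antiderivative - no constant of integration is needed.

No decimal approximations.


Step 1. Decompose ∫((-2*x**2 + 35*x - 25)/(x**3 - 25*x)) dx by partial fractions, (-2*x**2 + 35*x - 25)/(x**3 - 25*x) = -5/(x + 5) + 2/(x - 5) + 1/x: now ∫(1/x) dx + ∫(2/(x - 5)) dx + ∫(-5/(x + 5)) dx.
Step 2. Evaluate the standard form [assuming x > 5]: now 2*log(x - 5) + ∫(1/x) dx + ∫(-5/(x + 5)) dx.
Step 3. Evaluate the standard form [assuming x > 0]: now log(x) + 2*log(x - 5) + ∫(-5/(x + 5)) dx.
Step 4. Evaluate the standard form [assuming x > -5]: now log(x) + 2*log(x - 5) - 5*log(x + 5).
Answer: log(x) + 2*log(x - 5) - 5*log(x + 5).


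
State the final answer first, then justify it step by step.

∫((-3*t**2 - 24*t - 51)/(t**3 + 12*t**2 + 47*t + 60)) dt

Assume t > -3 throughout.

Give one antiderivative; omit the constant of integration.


The answer is -3*log(t + 3) + 3*log(t + 4) - 3*log(t + 5).
Step 1. Decompose ∫((-3*t**2 - 24*t - 51)/(t**3 + 12*t**2 + 47*t + 60)) dt by partial fractions, (-3*t**2 - 24*t - 51)/(t**3 + 12*t**2 + 47*t + 60) = -3/(t + 5) + 3/(t + 4) - 3/(t + 3): now ∫(-3/(t + 3)) dt + ∫(3/(t + 4)) dt + ∫(-3/(t + 5)) dt.
Step 2. Evaluate the standard form [assuming t > -3]: now -3*log(t + 3) + ∫(3/(t + 4)) dt + ∫(-3/(t + 5)) dt.
Step 3. Evaluate the standard form [assuming t > -4]: now -3*log(t + 3) + 3*log(t + 4) + ∫(-3/(t + 5)) dt.
Step 4. Evaluate the standard form [assuming t > -5]: now -3*log(t + 3) + 3*log(t + 4) - 3*log(t + 5).
Answer: -3*log(t + 3) + 3*log(t + 4) - 3*log(t + 5).


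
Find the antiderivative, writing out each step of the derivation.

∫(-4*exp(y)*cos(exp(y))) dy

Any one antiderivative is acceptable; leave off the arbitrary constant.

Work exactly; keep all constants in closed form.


Step 1. Substitute u = exp(y), turning ∫(-4*exp(y)*cos(exp(y))) dy into ∫(-4*cos(u)) du: now ∫(-4*cos(u)) du.
Step 2. Evaluate the standard form: now -4*sin(u).
Step 3. Substitute back u = exp(y): now -4*sin(exp(y)).
Answer: -4*sin(exp(y)).


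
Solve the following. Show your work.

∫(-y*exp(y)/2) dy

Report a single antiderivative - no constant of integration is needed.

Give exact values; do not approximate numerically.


Step 1. Integrate ∫(-y*exp(y)/2) dy by parts with u = y, dv = (-exp(y)/2) dy, so v = -exp(y)/2: now -y*exp(y)/2 + ∫(exp(y)/2) dy.
Step 2. Evaluate the standard form: now -y*exp(y)/2 + exp(y)/2.
Answer: -y*exp(y)/2 + exp(y)/2.


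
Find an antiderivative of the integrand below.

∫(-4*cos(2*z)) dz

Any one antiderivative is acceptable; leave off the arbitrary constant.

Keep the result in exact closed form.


Answer: -2*sin(2*z).


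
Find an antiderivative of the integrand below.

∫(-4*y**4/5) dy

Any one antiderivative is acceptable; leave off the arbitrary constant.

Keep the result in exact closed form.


Answer: -4*y**5/25.


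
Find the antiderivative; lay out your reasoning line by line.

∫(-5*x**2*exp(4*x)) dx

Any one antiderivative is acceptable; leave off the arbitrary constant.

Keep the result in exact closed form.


Step 1. Integrate ∫(-5*x**2*exp(4*x)) dx by parts with u = x**2, dv = (-5*exp(4*x)) dx, so v = -5*exp(4*x)/4: now -5*x**2*exp(4*x)/4 + ∫(5*x*exp(4*x)/2) dx.
Step 2. Integrate ∫(5*x*exp(4*x)/2) dx by parts with u = x, dv = (5*exp(4*x)/2) dx, so v = 5*exp(4*x)/8: now -5*x**2*exp(4*x)/4 + 5*x*exp(4*x)/8 + ∫(-5*exp(4*x)/8) dx.
Step 3. Evaluate the standard form: now -5*x**2*exp(4*x)/4 + 5*x*exp(4*x)/8 - 5*exp(4*x)/32.
Answer: -5*x**2*exp(4*x)/4 + 5*x*exp(4*x)/8 - 5*exp(4*x)/32.


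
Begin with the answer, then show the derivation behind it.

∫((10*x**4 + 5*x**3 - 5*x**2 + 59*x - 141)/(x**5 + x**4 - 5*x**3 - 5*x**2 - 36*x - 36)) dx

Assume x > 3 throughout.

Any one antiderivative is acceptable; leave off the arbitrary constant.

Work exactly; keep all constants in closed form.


The answer is 3*log(x - 3) + 5*log(x + 1) + 2*log(x + 3) - 3*atan(x/2)/2.
Step 1. Decompose ∫((10*x**4 + 5*x**3 - 5*x**2 + 59*x - 141)/(x**5 + x**4 - 5*x**3 - 5*x**2 - 36*x - 36)) dx by partial fractions, (10*x**4 + 5*x**3 - 5*x**2 + 59*x - 141)/(x**5 + x**4 - 5*x**3 - 5*x**2 - 36*x - 36) = -3/(x**2 + 4) + 2/(x + 3) + 5/(x + 1) + 3/(x - 3): now ∫(3/(x - 3)) dx + ∫(5/(x + 1)) dx + ∫(2/(x + 3)) dx + ∫(-3/(x**2 + 4)) dx.
Step 2. Evaluate the standard form [assuming x > -1]: now 5*log(x + 1) + ∫(3/(x - 3)) dx + ∫(2/(x + 3)) dx + ∫(-3/(x**2 + 4)) dx.
Step 3. Evaluate the standard form [assuming x > -3]: now 5*log(x + 1) + 2*log(x + 3) + ∫(3/(x - 3)) dx + ∫(-3/(x**2 + 4)) dx.
Step 4. Evaluate the standard form [assuming x > 3]: now 3*log(x - 3) + 5*log(x + 1) + 2*log(x + 3) + ∫(-3/(x**2 + 4)) dx.
Step 5. Evaluate the standard form: now 3*log(x - 3) + 5*log(x + 1) + 2*log(x + 3) - 3*atan(x/2)/2.
Answer: 3*log(x - 3) + 5*log(x + 1) + 2*log(x + 3) - 3*atan(x/2)/2.


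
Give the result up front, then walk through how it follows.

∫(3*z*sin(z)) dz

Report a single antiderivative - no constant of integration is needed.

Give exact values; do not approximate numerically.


The answer is -3*z*cos(z) + 3*sin(z).
Step 1. Integrate ∫(3*z*sin(z)) dz by parts with u = z, dv = (3*sin(z)) dz, so v = -3*cos(z): now -3*z*cos(z) + ∫(3*cos(z)) dz.
Step 2. Evaluate the standard form: now -3*z*cos(z) + 3*sin(z).
Answer: -3*z*cos(z) + 3*sin(z).


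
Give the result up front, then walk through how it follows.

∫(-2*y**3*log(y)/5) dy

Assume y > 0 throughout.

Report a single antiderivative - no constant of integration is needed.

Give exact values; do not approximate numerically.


The answer is -y**4*log(y)/10 + y**4/40.
Step 1. Integrate ∫(-2*y**3*log(y)/5) dy by parts with u = log(y), dv = (-2*y**3/5) dy, so v = -y**4/10 [assuming y > 0]: now -y**4*log(y)/10 + ∫(y**3/10) dy.
Step 2. Evaluate the standard form: now -y**4*log(y)/10 + y**4/40.
Answer: -y**4*log(y)/10 + y**4/40.


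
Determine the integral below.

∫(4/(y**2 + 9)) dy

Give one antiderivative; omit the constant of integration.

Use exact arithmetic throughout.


Answer: 4*atan(y/3)/3.


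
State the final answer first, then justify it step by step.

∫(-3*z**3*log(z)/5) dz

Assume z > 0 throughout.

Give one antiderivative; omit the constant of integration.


The answer is -3*z**4*log(z)/20 + 3*z**4/80.
Step 1. Integrate ∫(-3*z**3*log(z)/5) dz by parts with u = log(z), dv = (-3*z**3/5) dz, so v = -3*z**4/20 [assuming z > 0]: now -3*z**4*log(z)/20 + ∫(3*z**3/20) dz.
Step 2. Evaluate the standard form: now -3*z**4*log(z)/20 + 3*z**4/80.
Answer: -3*z**4*log(z)/20 + 3*z**4/80.


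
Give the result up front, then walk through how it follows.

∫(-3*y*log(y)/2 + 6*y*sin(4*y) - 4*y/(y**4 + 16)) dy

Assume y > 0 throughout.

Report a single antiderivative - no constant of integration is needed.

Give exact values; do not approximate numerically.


The answer is -3*y**2*log(y)/4 + 3*y**2/8 - 3*y*cos(4*y)/2 + 3*sin(4*y)/8 - atan(y**2/4)/2.
Step 1. Rewrite: now ∫(-4*y/(y**4 + 16)) dy + ∫(-3*y*log(y)/2) dy + ∫(6*y*sin(4*y)) dy.
Step 2. Substitute u = y**2, turning ∫(-4*y/(y**4 + 16)) dy into ∫(-2/(u**2 + 16)) du: now ∫(-3*y*log(y)/2) dy + ∫(6*y*sin(4*y)) dy + ∫(-2/(u**2 + 16)) du.
Step 3. Evaluate the standard form: now -atan(u/4)/2 + ∫(-3*y*log(y)/2) dy + ∫(6*y*sin(4*y)) dy.
Step 4. Substitute back u = y**2: now -atan(y**2/4)/2 + ∫(-3*y*log(y)/2) dy + ∫(6*y*sin(4*y)) dy.
Step 5. Integrate ∫(-3*y*log(y)/2) dy by parts with u = log(y), dv = (-3*y/2) dy, so v = -3*y**2/4 [assuming y > 0]: now -3*y**2*log(y)/4 - atan(y**2/4)/2 + ∫(3*y/4) dy + ∫(6*y*sin(4*y)) dy.
Step 6. Evaluate the standard form: now -3*y**2*log(y)/4 + 3*y**2/8 - atan(y**2/4)/2 + ∫(6*y*sin(4*y)) dy.
Step 7. Integrate ∫(6*y*sin(4*y)) dy by parts with u = y, dv = (6*sin(4*y)) dy, so v = -3*cos(4*y)/2: now -3*y**2*log(y)/4 + 3*y**2/8 - 3*y*cos(4*y)/2 - atan(y**2/4)/2 + ∫(3*cos(4*y)/2) dy.
Step 8. Evaluate the standard form: now -3*y**2*log(y)/4 + 3*y**2/8 - 3*y*cos(4*y)/2 + 3*sin(4*y)/8 - atan(y**2/4)/2.
Answer: -3*y**2*log(y)/4 + 3*y**2/8 - 3*y*cos(4*y)/2 + 3*sin(4*y)/8 - atan(y**2/4)/2.


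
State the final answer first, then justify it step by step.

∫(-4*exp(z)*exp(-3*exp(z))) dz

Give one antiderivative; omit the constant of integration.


The answer is 4*exp(-3*exp(z))/3.
Step 1. Substitute u = exp(z), turning ∫(-4*exp(z)*exp(-3*exp(z))) dz into ∫(-4*exp(-3*u)) du: now ∫(-4*exp(-3*u)) du.
Step 2. Evaluate the standard form: now 4*exp(-3*u)/3.
Step 3. Substitute back u = exp(z): now 4*exp(-3*exp(z))/3.
Answer: 4*exp(-3*exp(z))/3.


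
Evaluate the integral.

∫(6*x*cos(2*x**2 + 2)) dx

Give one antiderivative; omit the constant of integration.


Answer: 3*sin(2*x**2 + 2)/2.


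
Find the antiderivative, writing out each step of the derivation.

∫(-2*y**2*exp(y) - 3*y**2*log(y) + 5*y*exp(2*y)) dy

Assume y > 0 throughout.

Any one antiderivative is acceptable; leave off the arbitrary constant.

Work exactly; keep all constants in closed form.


Step 1. Rewrite: now ∫(5*y*exp(2*y)) dy + ∫(-2*y**2*exp(y)) dy + ∫(-3*y**2*log(y)) dy.
Step 2. Integrate ∫(5*y*exp(2*y)) dy by parts with u = y, dv = (5*exp(2*y)) dy, so v = 5*exp(2*y)/2: now 5*y*exp(2*y)/2 + ∫(-2*y**2*exp(y)) dy + ∫(-3*y**2*log(y)) dy + ∫(-5*exp(2*y)/2) dy.
Step 3. Evaluate the standard form: now 5*y*exp(2*y)/2 - 5*exp(2*y)/4 + ∫(-2*y**2*exp(y)) dy + ∫(-3*y**2*log(y)) dy.
Step 4. Integrate ∫(-3*y**2*log(y)) dy by parts with u = log(y), dv = (-3*y**2) dy, so v = -y**3 [assuming y > 0]: now -y**3*log(y) + 5*y*exp(2*y)/2 - 5*exp(2*y)/4 + ∫(y**2) dy + ∫(-2*y**2*exp(y)) dy.
Step 5. Evaluate the standard form: now -y**3*log(y) + y**3/3 + 5*y*exp(2*y)/2 - 5*exp(2*y)/4 + ∫(-2*y**2*exp(y)) dy.
Step 6. Integrate ∫(-2*y**2*exp(y)) dy by parts with u = y**2, dv = (-2*exp(y)) dy, so v = -2*exp(y): now -y**3*log(y) + y**3/3 - 2*y**2*exp(y) + 5*y*exp(2*y)/2 - 5*exp(2*y)/4 + ∫(4*y*exp(y)) dy.
Step 7. Integrate ∫(4*y*exp(y)) dy by parts with u = y, dv = (4*exp(y)) dy, so v = 4*exp(y): now -y**3*log(y) + y**3/3 - 2*y**2*exp(y) + 5*y*exp(2*y)/2 + 4*y*exp(y) - 5*exp(2*y)/4 + ∫(-4*exp(y)) dy.
Step 8. Evaluate the standard form: now -y**3*log(y) + y**3/3 - 2*y**2*exp(y) + 5*y*exp(2*y)/2 + 4*y*exp(y) - 5*exp(2*y)/4 - 4*exp(y).
Answer: -y**3*log(y) + y**3/3 - 2*y**2*exp(y) + 5*y*exp(2*y)/2 + 4*y*exp(y) - 5*exp(2*y)/4 - 4*exp(y).


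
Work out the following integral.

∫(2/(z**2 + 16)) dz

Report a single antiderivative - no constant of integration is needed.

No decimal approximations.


Answer: atan(z/4)/2.


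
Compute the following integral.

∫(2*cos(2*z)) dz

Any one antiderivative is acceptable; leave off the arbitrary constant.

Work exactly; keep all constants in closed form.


Answer: sin(2*z).


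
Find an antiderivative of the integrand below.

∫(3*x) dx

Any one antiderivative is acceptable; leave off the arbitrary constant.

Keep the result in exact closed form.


Answer: 3*x**2/2.


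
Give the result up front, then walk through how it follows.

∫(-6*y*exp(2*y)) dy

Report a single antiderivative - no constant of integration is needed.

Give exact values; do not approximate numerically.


The answer is -3*y*exp(2*y) + 3*exp(2*y)/2.
Step 1. Integrate ∫(-6*y*exp(2*y)) dy by parts with u = y, dv = (-6*exp(2*y)) dy, so v = -3*exp(2*y): now -3*y*exp(2*y) + ∫(3*exp(2*y)) dy.
Step 2. Evaluate the standard form: now -3*y*exp(2*y) + 3*exp(2*y)/2.
Answer: -3*y*exp(2*y) + 3*exp(2*y)/2.


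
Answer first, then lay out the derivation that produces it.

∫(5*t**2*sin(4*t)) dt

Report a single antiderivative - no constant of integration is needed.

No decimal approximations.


The answer is -5*t**2*cos(4*t)/4 + 5*t*sin(4*t)/8 + 5*cos(4*t)/32.
Step 1. Integrate ∫(5*t**2*sin(4*t)) dt by parts with u = t**2, dv = (5*sin(4*t)) dt, so v = -5*cos(4*t)/4: now -5*t**2*cos(4*t)/4 + ∫(5*t*cos(4*t)/2) dt.
Step 2. Integrate ∫(5*t*cos(4*t)/2) dt by parts with u = t, dv = (5*cos(4*t)/2) dt, so v = 5*sin(4*t)/8: now -5*t**2*cos(4*t)/4 + 5*t*sin(4*t)/8 + ∫(-5*sin(4*t)/8) dt.
Step 3. Evaluate the standard form: now -5*t**2*cos(4*t)/4 + 5*t*sin(4*t)/8 + 5*cos(4*t)/32.
Answer: -5*t**2*cos(4*t)/4 + 5*t*sin(4*t)/8 + 5*cos(4*t)/32.


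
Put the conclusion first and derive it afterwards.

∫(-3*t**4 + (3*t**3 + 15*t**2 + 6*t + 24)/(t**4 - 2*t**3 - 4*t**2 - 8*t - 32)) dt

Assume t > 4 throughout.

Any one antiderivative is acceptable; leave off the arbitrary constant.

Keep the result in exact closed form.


The answer is -3*t**5/5 + 4*log(t - 4) - log(t + 2) + 3*atan(t/2)/2.
Step 1. Rewrite: now ∫(-3*t**4) dt + ∫((3*t**3 + 15*t**2 + 6*t + 24)/(t**4 - 2*t**3 - 4*t**2 - 8*t - 32)) dt.
Step 2. Decompose ∫((3*t**3 + 15*t**2 + 6*t + 24)/(t**4 - 2*t**3 - 4*t**2 - 8*t - 32)) dt by partial fractions, (3*t**3 + 15*t**2 + 6*t + 24)/(t**4 - 2*t**3 - 4*t**2 - 8*t - 32) = 3/(t**2 + 4) - 1/(t + 2) + 4/(t - 4): now ∫(-3*t**4) dt + ∫(4/(t - 4)) dt + ∫(-1/(t + 2)) dt + ∫(3/(t**2 + 4)) dt.
Step 3. Evaluate the standard form [assuming t > 4]: now 4*log(t - 4) + ∫(-3*t**4) dt + ∫(-1/(t + 2)) dt + ∫(3/(t**2 + 4)) dt.
Step 4. Evaluate the standard form [assuming t > -2]: now 4*log(t - 4) - log(t + 2) + ∫(-3*t**4) dt + ∫(3/(t**2 + 4)) dt.
Step 5. Evaluate the standard form: now 4*log(t - 4) - log(t + 2) + 3*atan(t/2)/2 + ∫(-3*t**4) dt.
Step 6. Evaluate the standard form: now -3*t**5/5 + 4*log(t - 4) - log(t + 2) + 3*atan(t/2)/2.
Answer: -3*t**5/5 + 4*log(t - 4) - log(t + 2) + 3*atan(t/2)/2.
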